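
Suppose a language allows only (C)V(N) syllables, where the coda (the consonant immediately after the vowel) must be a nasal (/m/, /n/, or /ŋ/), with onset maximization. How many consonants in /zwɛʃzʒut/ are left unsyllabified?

Syllabifying with onset maximization leaves /z/, /ʃ/, /z/, /t/ stranded (only a nasal (/m/, /n/, or /ŋ/) is licensed in coda position; onsets are limited to one consonant).

4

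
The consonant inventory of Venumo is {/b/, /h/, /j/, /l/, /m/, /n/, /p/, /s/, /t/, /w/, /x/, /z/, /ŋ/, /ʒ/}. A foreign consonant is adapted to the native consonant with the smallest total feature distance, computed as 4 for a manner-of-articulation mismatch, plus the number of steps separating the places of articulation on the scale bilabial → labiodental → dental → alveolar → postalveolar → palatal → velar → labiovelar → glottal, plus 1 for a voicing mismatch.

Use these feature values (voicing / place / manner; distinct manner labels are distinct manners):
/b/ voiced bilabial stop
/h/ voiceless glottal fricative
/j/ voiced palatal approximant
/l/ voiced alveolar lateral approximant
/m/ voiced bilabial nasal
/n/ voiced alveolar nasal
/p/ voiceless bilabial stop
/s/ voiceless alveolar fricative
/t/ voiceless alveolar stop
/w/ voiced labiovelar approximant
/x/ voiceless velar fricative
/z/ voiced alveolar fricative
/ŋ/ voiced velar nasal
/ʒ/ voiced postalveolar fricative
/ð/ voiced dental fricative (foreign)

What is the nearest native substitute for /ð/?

z

/z/ is closest: same manner (fricative), place distance 1 (dental→alveolar), same voicing; total 1. Next closest is /s/ at distance 2.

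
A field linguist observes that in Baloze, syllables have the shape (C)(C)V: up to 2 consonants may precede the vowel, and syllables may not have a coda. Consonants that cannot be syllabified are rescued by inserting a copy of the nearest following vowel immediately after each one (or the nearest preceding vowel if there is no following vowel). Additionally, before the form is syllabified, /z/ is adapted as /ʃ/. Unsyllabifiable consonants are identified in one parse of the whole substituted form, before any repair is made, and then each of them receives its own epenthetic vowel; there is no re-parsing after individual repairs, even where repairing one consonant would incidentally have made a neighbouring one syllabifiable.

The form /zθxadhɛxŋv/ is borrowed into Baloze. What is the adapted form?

Substitution: /z/ → /ʃ/, giving /ʃθxadhɛxŋv/.
Syllabifying with onset maximization leaves /ʃ/, /x/, /ŋ/, /v/ stranded (no codas are permitted; onsets may contain at most 2 consonants).
Epenthesis after each stranded consonant: /ʃ/ → /ʃa/, /x/ → /xɛ/, /ŋ/ → /ŋɛ/, /v/ → /vɛ/.

ʃaθxadhɛxɛŋɛvɛ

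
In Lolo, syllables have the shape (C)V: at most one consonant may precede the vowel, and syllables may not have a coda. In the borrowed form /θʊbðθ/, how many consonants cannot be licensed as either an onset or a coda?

3

Syllabifying with onset maximization leaves /b/, /ð/, /θ/ stranded (no codas are permitted; onsets are limited to one consonant).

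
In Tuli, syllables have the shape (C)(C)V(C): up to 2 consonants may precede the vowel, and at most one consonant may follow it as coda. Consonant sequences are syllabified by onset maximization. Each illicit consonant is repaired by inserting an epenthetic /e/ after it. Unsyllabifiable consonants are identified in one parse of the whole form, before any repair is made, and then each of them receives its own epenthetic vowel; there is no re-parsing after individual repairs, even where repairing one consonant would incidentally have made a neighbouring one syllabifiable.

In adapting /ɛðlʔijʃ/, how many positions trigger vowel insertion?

1

The unsyllabifiable consonants are /ʃ/; each receives one epenthetic vowel.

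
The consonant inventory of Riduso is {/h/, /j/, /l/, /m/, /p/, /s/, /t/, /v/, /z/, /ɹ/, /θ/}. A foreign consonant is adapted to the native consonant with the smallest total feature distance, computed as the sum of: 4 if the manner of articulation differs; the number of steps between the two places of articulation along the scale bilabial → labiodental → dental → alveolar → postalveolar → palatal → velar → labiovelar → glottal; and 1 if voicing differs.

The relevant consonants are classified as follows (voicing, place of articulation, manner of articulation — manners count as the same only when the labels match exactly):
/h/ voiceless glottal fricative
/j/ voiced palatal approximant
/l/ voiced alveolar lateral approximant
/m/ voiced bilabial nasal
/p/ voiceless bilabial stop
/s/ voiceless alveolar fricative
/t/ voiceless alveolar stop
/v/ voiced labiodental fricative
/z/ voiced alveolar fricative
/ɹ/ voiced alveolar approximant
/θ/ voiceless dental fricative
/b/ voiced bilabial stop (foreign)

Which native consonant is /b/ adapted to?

/p/ is closest: same manner (stop), place distance 0 (bilabial→bilabial), voicing differs (+1); total 1. Next closest is /m/ at distance 4.

p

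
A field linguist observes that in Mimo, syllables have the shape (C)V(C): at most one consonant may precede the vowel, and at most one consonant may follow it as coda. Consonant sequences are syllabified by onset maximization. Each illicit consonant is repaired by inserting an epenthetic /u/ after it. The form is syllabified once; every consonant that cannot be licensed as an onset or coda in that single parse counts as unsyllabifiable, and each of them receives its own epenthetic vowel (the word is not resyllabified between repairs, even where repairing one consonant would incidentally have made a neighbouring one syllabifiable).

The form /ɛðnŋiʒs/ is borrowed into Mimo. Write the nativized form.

ɛðnuŋiʒsu

Under (C)V(C), the unsyllabifiable consonants are /n/, /s/ (at most one coda consonant is licensed; onsets are limited to one consonant).
Inserting the epenthetic vowel yields /n/ → /nu/, /s/ → /su/.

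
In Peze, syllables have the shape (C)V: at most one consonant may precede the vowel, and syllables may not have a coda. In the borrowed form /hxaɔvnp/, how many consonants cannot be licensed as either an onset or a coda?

Under (C)V, the unsyllabifiable consonants are /h/, /v/, /n/, /p/ (no codas are permitted; onsets are limited to one consonant).

4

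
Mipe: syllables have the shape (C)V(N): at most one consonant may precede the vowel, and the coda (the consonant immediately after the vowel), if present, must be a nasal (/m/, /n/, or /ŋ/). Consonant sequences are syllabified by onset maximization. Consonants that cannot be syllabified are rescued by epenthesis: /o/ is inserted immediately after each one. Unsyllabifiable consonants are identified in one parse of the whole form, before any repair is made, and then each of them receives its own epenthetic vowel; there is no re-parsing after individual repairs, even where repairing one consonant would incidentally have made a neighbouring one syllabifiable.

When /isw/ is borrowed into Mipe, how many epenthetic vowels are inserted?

2

The unsyllabifiable consonants are /s/, /w/; each receives one epenthetic vowel.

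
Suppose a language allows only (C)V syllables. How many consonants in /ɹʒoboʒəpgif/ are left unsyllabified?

3

Syllabifying with onset maximization leaves /ɹ/, /p/, /f/ stranded (no codas are permitted; onsets are limited to one consonant).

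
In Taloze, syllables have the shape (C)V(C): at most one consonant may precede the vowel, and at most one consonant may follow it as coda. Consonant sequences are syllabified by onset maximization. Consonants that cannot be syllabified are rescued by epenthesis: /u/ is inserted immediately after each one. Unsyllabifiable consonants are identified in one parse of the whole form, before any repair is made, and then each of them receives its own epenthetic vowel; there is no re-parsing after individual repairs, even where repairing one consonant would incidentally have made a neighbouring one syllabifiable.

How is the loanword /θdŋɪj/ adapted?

θuduŋɪj

Syllabifying with onset maximization leaves /θ/, /d/ stranded (at most one coda consonant is licensed; onsets are limited to one consonant).
Epenthesis after each stranded consonant: /θ/ → /θu/, /d/ → /du/.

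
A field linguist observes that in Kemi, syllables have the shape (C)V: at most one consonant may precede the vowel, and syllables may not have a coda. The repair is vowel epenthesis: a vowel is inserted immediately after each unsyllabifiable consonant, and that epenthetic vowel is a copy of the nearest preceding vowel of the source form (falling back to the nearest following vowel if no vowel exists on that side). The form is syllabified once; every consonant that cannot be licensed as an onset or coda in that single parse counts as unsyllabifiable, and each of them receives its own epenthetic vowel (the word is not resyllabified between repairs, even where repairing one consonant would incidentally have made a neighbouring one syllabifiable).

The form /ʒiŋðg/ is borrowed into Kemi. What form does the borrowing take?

The consonants /ŋ/, /ð/, /g/ cannot be parsed into a legal (C)V syllable (no codas are permitted; onsets are limited to one consonant).
Epenthesis after each stranded consonant: /ŋ/ → /ŋi/, /ð/ → /ði/, /g/ → /gi/.

ʒiŋiðigi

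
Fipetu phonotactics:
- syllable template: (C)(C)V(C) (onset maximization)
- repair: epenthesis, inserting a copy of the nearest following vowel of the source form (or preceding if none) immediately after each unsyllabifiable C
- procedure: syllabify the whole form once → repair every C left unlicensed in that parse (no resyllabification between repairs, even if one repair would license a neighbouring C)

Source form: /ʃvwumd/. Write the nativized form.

Under (C)(C)V(C), the unsyllabifiable consonants are /ʃ/, /d/ (at most one coda consonant is licensed; onsets may contain at most 2 consonants).
Each unlicensed consonant becomes the onset of a new syllable: /ʃ/ → /ʃu/, /d/ → /du/.

ʃuvwumdu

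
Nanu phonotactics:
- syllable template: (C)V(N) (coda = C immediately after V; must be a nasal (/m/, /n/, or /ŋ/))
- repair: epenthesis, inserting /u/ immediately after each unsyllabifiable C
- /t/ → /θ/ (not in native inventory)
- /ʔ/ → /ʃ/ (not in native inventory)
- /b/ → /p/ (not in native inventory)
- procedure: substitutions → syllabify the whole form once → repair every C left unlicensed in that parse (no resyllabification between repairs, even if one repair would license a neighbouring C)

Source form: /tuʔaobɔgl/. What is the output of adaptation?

θuʃaopɔgulu

Substitution: /t/ → /θ/, /ʔ/ → /ʃ/, /b/ → /p/, giving /θuʃaopɔgl/.
The consonants /g/, /l/ cannot be parsed into a legal (C)V(N) syllable (only a nasal (/m/, /n/, or /ŋ/) is licensed in coda position; onsets are limited to one consonant).
Each unlicensed consonant becomes the onset of a new syllable: /g/ → /gu/, /l/ → /lu/.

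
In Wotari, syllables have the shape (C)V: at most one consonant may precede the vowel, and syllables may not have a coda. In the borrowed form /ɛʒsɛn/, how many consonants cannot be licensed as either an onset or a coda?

The consonants /ʒ/, /n/ cannot be parsed into a legal (C)V syllable (no codas are permitted; onsets are limited to one consonant).

2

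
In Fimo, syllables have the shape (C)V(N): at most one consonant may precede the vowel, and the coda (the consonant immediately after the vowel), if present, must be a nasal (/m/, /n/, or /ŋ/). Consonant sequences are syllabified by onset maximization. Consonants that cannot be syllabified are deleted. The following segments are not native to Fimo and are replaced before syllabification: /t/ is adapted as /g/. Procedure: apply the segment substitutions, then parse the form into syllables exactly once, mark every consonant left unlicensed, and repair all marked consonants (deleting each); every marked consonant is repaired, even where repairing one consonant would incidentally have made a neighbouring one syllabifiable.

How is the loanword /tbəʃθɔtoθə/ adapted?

Substitution: /t/ → /g/, giving /gbəʃθɔgoθə/.
Syllabifying with onset maximization leaves /g/, /ʃ/ stranded (only a nasal (/m/, /n/, or /ŋ/) is licensed in coda position; onsets are limited to one consonant).
Each unlicensed consonant is deleted: /g/, /ʃ/.

bəθɔgoθə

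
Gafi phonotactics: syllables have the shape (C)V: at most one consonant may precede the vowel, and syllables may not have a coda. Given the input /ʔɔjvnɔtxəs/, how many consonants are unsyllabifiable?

Syllabifying with onset maximization leaves /j/, /v/, /t/, /s/ stranded (no codas are permitted; onsets are limited to one consonant).

4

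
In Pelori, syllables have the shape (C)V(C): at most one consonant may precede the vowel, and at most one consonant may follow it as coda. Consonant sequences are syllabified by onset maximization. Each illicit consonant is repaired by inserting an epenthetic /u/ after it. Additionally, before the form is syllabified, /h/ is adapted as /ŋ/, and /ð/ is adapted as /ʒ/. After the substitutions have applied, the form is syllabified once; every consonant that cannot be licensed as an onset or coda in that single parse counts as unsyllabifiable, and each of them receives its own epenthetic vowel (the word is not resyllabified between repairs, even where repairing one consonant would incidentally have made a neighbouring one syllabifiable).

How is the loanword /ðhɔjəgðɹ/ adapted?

ʒuŋɔjəgʒuɹu

Substitution: /ð/ → /ʒ/, /h/ → /ŋ/, giving /ʒŋɔjəgʒɹ/.
Under (C)V(C), the unsyllabifiable consonants are /ʒ/, /ʒ/, /ɹ/ (at most one coda consonant is licensed; onsets are limited to one consonant).
Inserting the epenthetic vowel yields /ʒ/ → /ʒu/, /ʒ/ → /ʒu/, /ɹ/ → /ɹu/.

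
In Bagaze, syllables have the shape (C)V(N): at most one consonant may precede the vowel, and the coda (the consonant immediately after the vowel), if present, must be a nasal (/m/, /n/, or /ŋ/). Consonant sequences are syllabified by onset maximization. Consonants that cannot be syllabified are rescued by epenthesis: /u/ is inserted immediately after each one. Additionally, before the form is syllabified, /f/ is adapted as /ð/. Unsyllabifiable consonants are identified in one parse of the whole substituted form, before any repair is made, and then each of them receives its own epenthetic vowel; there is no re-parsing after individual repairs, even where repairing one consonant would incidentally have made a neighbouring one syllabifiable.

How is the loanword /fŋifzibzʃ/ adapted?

Substitution: /f/ → /ð/, giving /ðŋiðzibzʃ/.
The consonants /ð/, /ð/, /b/, /z/, /ʃ/ cannot be parsed into a legal (C)V(N) syllable (only a nasal (/m/, /n/, or /ŋ/) is licensed in coda position; onsets are limited to one consonant).
Inserting the epenthetic vowel yields /ð/ → /ðu/, /ð/ → /ðu/, /b/ → /bu/, /z/ → /zu/, /ʃ/ → /ʃu/.

ðuŋiðuzibuzuʃu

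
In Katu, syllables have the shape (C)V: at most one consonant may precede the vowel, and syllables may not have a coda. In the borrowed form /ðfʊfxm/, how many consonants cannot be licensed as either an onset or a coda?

4

The consonants /ð/, /f/, /x/, /m/ cannot be parsed into a legal (C)V syllable (no codas are permitted; onsets are limited to one consonant).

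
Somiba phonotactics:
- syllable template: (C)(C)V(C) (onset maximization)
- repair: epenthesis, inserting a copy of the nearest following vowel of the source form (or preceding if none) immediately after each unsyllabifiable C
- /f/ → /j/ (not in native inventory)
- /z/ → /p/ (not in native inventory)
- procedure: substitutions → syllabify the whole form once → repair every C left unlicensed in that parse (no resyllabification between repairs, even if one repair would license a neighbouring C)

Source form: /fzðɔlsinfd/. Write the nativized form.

Substitution: /f/ → /j/, /z/ → /p/, giving /jpðɔlsinjd/.
The consonants /j/, /j/, /d/ cannot be parsed into a legal (C)(C)V(C) syllable (at most one coda consonant is licensed; onsets may contain at most 2 consonants).
Each unlicensed consonant becomes the onset of a new syllable: /j/ → /jɔ/, /j/ → /ji/, /d/ → /di/.

jɔpðɔlsinjidi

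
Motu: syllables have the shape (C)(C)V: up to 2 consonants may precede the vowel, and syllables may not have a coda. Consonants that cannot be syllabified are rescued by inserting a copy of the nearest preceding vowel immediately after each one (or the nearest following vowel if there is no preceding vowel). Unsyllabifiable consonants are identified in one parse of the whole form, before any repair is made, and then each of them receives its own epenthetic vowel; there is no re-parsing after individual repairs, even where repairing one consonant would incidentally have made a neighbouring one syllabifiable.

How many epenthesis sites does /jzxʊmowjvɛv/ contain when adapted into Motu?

The unsyllabifiable consonants are /j/, /w/, /v/; each receives one epenthetic vowel.

3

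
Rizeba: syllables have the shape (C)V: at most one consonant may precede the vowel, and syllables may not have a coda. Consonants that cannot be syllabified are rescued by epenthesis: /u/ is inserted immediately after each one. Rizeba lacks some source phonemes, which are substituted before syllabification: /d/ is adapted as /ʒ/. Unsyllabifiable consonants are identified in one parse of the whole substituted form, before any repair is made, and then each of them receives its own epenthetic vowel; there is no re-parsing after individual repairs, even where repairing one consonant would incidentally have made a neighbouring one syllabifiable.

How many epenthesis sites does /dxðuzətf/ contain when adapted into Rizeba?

After substitution the input is /ʒxðuzətf/.
The unsyllabifiable consonants are /ʒ/, /x/, /t/, /f/; each receives one epenthetic vowel.

4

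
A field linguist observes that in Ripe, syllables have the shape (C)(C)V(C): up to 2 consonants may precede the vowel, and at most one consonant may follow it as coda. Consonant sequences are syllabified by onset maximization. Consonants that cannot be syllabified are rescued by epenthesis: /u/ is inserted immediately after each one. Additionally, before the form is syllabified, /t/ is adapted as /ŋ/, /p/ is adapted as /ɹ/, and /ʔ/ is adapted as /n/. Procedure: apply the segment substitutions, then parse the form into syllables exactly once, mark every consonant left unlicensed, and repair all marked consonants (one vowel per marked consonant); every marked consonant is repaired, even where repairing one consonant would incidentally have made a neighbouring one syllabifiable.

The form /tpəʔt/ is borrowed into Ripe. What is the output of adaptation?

Substitution: /t/ → /ŋ/, /p/ → /ɹ/, /ʔ/ → /n/, giving /ŋɹənŋ/.
The consonants /ŋ/ cannot be parsed into a legal (C)(C)V(C) syllable (at most one coda consonant is licensed; onsets may contain at most 2 consonants).
Inserting the epenthetic vowel yields /ŋ/ → /ŋu/.

ŋɹənŋu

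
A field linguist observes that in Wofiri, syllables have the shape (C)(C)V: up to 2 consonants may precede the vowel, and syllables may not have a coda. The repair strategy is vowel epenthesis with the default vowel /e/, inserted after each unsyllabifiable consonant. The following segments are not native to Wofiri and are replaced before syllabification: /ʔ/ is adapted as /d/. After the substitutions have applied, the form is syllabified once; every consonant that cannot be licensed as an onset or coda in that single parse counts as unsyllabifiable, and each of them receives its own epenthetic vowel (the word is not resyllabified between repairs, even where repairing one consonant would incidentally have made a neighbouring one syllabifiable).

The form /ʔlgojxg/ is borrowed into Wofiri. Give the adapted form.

Substitution: /ʔ/ → /d/, giving /dlgojxg/.
Syllabifying with onset maximization leaves /d/, /j/, /x/, /g/ stranded (no codas are permitted; onsets may contain at most 2 consonants).
Each unlicensed consonant becomes the onset of a new syllable: /d/ → /de/, /j/ → /je/, /x/ → /xe/, /g/ → /ge/.

delgojexege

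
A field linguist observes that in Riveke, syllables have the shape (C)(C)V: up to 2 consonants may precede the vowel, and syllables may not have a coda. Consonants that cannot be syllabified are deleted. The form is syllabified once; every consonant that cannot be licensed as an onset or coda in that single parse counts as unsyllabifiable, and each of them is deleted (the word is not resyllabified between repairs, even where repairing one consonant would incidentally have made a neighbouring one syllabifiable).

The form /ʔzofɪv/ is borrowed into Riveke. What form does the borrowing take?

Under (C)(C)V, the unsyllabifiable consonants are /v/ (no codas are permitted; onsets may contain at most 2 consonants).
Deleting the stranded consonants removes /v/.

ʔzofɪ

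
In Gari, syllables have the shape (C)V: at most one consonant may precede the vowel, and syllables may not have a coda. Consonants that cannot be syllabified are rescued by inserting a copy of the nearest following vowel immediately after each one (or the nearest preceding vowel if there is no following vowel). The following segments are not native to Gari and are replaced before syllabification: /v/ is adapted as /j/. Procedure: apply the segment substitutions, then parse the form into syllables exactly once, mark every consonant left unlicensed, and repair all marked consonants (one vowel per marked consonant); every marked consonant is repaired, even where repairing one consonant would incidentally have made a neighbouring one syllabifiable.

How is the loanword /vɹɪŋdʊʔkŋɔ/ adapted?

jɪɹɪŋʊdʊʔɔkɔŋɔ

Substitution: /v/ → /j/, giving /jɹɪŋdʊʔkŋɔ/.
The consonants /j/, /ŋ/, /ʔ/, /k/ cannot be parsed into a legal (C)V syllable (no codas are permitted; onsets are limited to one consonant).
Each unlicensed consonant becomes the onset of a new syllable: /j/ → /jɪ/, /ŋ/ → /ŋʊ/, /ʔ/ → /ʔɔ/, /k/ → /kɔ/.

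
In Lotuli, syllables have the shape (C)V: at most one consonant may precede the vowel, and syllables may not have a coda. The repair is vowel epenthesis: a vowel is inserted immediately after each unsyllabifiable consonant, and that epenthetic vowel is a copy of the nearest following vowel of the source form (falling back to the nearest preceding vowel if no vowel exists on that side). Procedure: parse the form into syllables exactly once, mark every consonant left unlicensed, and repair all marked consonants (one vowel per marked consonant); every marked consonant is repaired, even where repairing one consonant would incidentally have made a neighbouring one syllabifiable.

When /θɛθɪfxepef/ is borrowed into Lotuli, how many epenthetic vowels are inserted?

The unsyllabifiable consonants are /f/, /f/; each receives one epenthetic vowel.

2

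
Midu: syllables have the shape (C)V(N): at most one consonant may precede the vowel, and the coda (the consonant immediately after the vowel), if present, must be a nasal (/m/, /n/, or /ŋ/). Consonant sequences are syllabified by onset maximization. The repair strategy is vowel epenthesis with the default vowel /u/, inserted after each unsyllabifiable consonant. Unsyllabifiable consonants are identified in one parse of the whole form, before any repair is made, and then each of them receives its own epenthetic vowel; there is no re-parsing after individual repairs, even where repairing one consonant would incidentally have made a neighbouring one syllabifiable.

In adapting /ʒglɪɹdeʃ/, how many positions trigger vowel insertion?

4

The unsyllabifiable consonants are /ʒ/, /g/, /ɹ/, /ʃ/; each receives one epenthetic vowel.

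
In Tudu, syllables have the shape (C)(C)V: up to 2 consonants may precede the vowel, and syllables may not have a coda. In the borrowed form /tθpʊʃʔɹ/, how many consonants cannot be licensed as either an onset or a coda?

4

Under (C)(C)V, the unsyllabifiable consonants are /t/, /ʃ/, /ʔ/, /ɹ/ (no codas are permitted; onsets may contain at most 2 consonants).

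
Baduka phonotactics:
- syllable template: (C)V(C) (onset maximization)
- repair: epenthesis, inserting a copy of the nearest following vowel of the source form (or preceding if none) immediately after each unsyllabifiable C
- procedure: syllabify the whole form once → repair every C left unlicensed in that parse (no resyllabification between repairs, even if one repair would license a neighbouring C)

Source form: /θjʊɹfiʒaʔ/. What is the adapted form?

θʊjʊɹfiʒaʔ

Under (C)V(C), the unsyllabifiable consonants are /θ/ (at most one coda consonant is licensed; onsets are limited to one consonant).
Epenthesis after each stranded consonant: /θ/ → /θʊ/.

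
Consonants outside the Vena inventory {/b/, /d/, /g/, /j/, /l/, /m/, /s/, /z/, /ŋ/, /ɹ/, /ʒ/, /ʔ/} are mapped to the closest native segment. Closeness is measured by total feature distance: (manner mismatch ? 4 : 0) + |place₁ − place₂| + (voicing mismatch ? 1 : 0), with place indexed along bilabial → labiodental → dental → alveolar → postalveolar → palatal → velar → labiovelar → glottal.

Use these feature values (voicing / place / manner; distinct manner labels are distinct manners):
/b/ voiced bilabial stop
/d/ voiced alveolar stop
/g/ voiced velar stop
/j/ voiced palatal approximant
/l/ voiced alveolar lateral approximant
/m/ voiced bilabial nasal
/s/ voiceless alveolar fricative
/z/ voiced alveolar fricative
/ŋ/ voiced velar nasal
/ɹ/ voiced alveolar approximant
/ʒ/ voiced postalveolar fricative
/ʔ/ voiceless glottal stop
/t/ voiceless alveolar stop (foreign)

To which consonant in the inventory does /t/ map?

/d/ is closest: same manner (stop), place distance 0 (alveolar→alveolar), voicing differs (+1); total 1. Next closest is /b/ at distance 4.

d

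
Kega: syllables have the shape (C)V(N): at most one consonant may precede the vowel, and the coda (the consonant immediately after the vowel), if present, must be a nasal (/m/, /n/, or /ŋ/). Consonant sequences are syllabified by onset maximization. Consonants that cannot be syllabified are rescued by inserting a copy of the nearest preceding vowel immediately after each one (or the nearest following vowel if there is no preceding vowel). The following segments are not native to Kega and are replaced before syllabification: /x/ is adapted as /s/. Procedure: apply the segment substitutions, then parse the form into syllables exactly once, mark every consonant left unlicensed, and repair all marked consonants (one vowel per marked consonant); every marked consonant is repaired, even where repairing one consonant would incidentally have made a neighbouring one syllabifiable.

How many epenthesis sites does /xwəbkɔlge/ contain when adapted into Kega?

After substitution the input is /swəbkɔlge/.
The unsyllabifiable consonants are /s/, /b/, /l/; each receives one epenthetic vowel.

3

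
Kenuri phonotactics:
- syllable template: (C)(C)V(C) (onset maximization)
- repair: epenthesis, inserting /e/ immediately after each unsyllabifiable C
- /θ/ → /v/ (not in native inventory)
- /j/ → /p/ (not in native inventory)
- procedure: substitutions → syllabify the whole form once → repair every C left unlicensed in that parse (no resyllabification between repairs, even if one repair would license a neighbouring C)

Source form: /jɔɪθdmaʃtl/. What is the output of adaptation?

Substitution: /j/ → /p/, /θ/ → /v/, giving /pɔɪvdmaʃtl/.
The consonants /t/, /l/ cannot be parsed into a legal (C)(C)V(C) syllable (at most one coda consonant is licensed; onsets may contain at most 2 consonants).
Inserting the epenthetic vowel yields /t/ → /te/, /l/ → /le/.

pɔɪvdmaʃtele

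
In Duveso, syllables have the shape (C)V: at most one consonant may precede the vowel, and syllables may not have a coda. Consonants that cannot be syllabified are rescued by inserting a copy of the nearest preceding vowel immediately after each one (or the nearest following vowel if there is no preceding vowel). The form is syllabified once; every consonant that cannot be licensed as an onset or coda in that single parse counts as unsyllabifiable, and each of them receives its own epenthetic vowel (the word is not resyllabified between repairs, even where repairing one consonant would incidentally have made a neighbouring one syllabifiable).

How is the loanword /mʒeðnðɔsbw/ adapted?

Syllabifying with onset maximization leaves /m/, /ð/, /n/, /s/, /b/, /w/ stranded (no codas are permitted; onsets are limited to one consonant).
Each unlicensed consonant becomes the onset of a new syllable: /m/ → /me/, /ð/ → /ðe/, /n/ → /ne/, /s/ → /sɔ/, /b/ → /bɔ/, /w/ → /wɔ/.

meʒeðeneðɔsɔbɔwɔ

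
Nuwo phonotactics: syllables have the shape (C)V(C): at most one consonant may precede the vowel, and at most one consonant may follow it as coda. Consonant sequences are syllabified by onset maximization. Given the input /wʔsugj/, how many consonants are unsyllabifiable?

Under (C)V(C), the unsyllabifiable consonants are /w/, /ʔ/, /j/ (at most one coda consonant is licensed; onsets are limited to one consonant).

3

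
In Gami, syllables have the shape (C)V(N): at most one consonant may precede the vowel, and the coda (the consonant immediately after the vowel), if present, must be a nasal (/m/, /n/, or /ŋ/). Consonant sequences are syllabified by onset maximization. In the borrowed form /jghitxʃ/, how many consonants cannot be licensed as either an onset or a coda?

Under (C)V(N), the unsyllabifiable consonants are /j/, /g/, /t/, /x/, /ʃ/ (only a nasal (/m/, /n/, or /ŋ/) is licensed in coda position; onsets are limited to one consonant).

5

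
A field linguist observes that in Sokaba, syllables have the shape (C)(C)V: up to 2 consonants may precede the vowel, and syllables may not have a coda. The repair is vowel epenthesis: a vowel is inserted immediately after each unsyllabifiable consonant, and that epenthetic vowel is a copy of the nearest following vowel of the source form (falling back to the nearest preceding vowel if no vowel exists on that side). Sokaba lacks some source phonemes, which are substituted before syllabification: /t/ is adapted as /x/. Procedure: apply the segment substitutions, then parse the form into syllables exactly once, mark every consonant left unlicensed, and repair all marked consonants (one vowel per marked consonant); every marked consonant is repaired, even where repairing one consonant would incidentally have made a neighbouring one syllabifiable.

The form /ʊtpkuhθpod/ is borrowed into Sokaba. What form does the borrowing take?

Substitution: /t/ → /x/, giving /ʊxpkuhθpod/.
Under (C)(C)V, the unsyllabifiable consonants are /x/, /h/, /d/ (no codas are permitted; onsets may contain at most 2 consonants).
Each unlicensed consonant becomes the onset of a new syllable: /x/ → /xu/, /h/ → /ho/, /d/ → /do/.

ʊxupkuhoθpodo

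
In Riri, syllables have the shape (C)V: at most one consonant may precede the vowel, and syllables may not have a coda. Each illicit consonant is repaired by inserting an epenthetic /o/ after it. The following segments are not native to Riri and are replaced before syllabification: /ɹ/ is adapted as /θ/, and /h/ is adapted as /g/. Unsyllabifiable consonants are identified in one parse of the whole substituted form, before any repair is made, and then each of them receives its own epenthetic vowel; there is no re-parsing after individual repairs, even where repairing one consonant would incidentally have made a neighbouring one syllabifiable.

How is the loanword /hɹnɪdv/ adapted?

goθonɪdovo

Substitution: /h/ → /g/, /ɹ/ → /θ/, giving /gθnɪdv/.
Syllabifying with onset maximization leaves /g/, /θ/, /d/, /v/ stranded (no codas are permitted; onsets are limited to one consonant).
Each unlicensed consonant becomes the onset of a new syllable: /g/ → /go/, /θ/ → /θo/, /d/ → /do/, /v/ → /vo/.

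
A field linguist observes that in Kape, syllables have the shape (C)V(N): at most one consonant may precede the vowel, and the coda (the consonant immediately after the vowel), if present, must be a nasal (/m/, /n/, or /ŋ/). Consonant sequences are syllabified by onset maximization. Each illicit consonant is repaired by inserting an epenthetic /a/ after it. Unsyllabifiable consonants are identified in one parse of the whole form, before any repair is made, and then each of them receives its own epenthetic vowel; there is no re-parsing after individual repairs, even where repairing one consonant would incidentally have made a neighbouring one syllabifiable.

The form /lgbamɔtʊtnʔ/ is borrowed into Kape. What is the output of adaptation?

The consonants /l/, /g/, /t/, /n/, /ʔ/ cannot be parsed into a legal (C)V(N) syllable (only a nasal (/m/, /n/, or /ŋ/) is licensed in coda position; onsets are limited to one consonant).
Inserting the epenthetic vowel yields /l/ → /la/, /g/ → /ga/, /t/ → /ta/, /n/ → /na/, /ʔ/ → /ʔa/.

lagabamɔtʊtanaʔa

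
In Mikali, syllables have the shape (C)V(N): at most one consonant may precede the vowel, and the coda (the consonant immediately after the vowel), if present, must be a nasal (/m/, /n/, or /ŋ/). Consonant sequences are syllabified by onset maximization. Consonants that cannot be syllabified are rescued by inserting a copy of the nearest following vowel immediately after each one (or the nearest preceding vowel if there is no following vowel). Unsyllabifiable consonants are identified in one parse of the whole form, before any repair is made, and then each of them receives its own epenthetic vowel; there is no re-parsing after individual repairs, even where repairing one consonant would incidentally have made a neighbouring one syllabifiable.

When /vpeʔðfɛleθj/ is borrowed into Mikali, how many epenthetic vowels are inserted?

5

The unsyllabifiable consonants are /v/, /ʔ/, /ð/, /θ/, /j/; each receives one epenthetic vowel.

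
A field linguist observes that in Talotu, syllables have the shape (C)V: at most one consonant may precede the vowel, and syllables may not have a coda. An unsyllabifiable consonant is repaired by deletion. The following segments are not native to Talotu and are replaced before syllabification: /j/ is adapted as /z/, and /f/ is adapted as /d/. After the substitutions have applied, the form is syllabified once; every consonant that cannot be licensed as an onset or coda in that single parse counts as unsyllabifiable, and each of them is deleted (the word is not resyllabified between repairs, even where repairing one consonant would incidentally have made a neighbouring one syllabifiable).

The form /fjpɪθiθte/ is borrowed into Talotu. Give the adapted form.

pɪθite

Substitution: /f/ → /d/, /j/ → /z/, giving /dzpɪθiθte/.
The consonants /d/, /z/, /θ/ cannot be parsed into a legal (C)V syllable (no codas are permitted; onsets are limited to one consonant).
Deletion applies to /d/, /z/, /θ/.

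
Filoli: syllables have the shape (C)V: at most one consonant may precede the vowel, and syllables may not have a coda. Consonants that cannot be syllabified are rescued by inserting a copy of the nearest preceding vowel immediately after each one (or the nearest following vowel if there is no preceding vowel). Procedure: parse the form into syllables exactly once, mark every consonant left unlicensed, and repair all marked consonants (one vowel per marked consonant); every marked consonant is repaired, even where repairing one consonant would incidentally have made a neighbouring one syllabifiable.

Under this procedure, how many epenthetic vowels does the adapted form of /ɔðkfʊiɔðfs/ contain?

5

The unsyllabifiable consonants are /ð/, /k/, /ð/, /f/, /s/; each receives one epenthetic vowel.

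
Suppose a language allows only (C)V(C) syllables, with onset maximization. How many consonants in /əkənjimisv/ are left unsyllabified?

Syllabifying with onset maximization leaves /v/ stranded (at most one coda consonant is licensed; onsets are limited to one consonant).

1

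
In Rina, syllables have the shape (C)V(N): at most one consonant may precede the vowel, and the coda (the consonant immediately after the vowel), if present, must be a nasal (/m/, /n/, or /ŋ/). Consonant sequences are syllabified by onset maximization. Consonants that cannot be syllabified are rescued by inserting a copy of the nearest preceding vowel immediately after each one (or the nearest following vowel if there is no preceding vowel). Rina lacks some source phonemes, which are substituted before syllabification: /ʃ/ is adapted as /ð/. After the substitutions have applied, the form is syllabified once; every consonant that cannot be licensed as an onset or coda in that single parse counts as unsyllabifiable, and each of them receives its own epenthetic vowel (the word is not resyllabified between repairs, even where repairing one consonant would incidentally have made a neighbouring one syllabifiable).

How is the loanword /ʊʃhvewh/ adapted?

ʊðʊhʊvewehe

Substitution: /ʃ/ → /ð/, giving /ʊðhvewh/.
Syllabifying with onset maximization leaves /ð/, /h/, /w/, /h/ stranded (only a nasal (/m/, /n/, or /ŋ/) is licensed in coda position; onsets are limited to one consonant).
Inserting the epenthetic vowel yields /ð/ → /ðʊ/, /h/ → /hʊ/, /w/ → /we/, /h/ → /he/.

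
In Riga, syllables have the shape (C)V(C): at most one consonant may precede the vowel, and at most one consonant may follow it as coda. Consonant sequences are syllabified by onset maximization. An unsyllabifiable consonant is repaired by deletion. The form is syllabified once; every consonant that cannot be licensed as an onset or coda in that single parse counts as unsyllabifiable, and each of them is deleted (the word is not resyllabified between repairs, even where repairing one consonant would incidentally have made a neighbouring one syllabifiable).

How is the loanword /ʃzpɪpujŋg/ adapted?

The consonants /ʃ/, /z/, /ŋ/, /g/ cannot be parsed into a legal (C)V(C) syllable (at most one coda consonant is licensed; onsets are limited to one consonant).
Deletion applies to /ʃ/, /z/, /ŋ/, /g/.

pɪpuj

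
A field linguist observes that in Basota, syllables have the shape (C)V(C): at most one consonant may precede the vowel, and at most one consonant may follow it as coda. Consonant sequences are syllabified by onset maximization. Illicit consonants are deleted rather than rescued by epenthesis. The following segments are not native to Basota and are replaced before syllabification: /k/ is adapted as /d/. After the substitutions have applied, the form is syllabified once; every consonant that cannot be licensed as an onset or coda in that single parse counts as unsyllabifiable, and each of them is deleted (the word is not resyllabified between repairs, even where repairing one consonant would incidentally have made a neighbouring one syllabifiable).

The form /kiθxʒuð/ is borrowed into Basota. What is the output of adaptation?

diθʒuð

Substitution: /k/ → /d/, giving /diθxʒuð/.
Under (C)V(C), the unsyllabifiable consonants are /x/ (at most one coda consonant is licensed; onsets are limited to one consonant).
Deletion applies to /x/.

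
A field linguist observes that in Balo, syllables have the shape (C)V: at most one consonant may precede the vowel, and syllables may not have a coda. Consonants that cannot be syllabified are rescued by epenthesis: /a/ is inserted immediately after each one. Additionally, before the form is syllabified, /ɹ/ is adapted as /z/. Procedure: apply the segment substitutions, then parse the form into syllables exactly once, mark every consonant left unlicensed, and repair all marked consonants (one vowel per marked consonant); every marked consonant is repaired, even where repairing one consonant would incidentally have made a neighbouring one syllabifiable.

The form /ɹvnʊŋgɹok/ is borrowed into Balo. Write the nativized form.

Substitution: /ɹ/ → /z/, giving /zvnʊŋgzok/.
The consonants /z/, /v/, /ŋ/, /g/, /k/ cannot be parsed into a legal (C)V syllable (no codas are permitted; onsets are limited to one consonant).
Epenthesis after each stranded consonant: /z/ → /za/, /v/ → /va/, /ŋ/ → /ŋa/, /g/ → /ga/, /k/ → /ka/.

zavanʊŋagazoka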